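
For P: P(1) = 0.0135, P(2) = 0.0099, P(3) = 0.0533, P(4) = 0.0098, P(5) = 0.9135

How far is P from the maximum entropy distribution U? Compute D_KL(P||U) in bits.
1.7621 bits

U(i) = 1/5 for all i

D_KL(P||U) = Σ P(x) log₂(P(x) / (1/5))
           = Σ P(x) log₂(P(x)) + log₂(5)
           = log₂(5) - H(P)

H(P) = -Σ P(x) log₂(P(x)):
  -P(1)·log₂(P(1)) = -(0.0135)·log₂(0.0135) = 0.08385
  -P(2)·log₂(P(2)) = -(0.0099)·log₂(0.0099) = 0.06592
  -P(3)·log₂(P(3)) = -(0.0533)·log₂(0.0533) = 0.22544
  -P(4)·log₂(P(4)) = -(0.0098)·log₂(0.0098) = 0.06540
  -P(5)·log₂(P(5)) = -(0.9135)·log₂(0.9135) = 0.11923
H(P) = 0.08385 + 0.06592 + 0.22544 + 0.06540 + 0.11923 = 0.55984 bits

log₂(5) = 2.32193 bits

D_KL(P||U) = 2.32193 - 0.55984 = 1.76209 ≈ 1.7621 bits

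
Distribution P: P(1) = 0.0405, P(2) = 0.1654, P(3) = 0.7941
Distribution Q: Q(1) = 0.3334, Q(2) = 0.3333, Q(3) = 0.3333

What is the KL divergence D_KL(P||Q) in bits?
0.7042 bits

D_KL(P||Q) = Σ P(x) log₂(P(x)/Q(x))

Computing term by term:
  P(1)·log₂(P(1)/Q(1)) = 0.0405·log₂(0.0405/0.3334) = -0.12317
  P(2)·log₂(P(2)/Q(2)) = 0.1654·log₂(0.1654/0.3333) = -0.16720
  P(3)·log₂(P(3)/Q(3)) = 0.7941·log₂(0.7941/0.3333) = 0.99461

D_KL(P||Q) = -0.12317 - 0.16720 + 0.99461 = 0.70424 ≈ 0.7042 bits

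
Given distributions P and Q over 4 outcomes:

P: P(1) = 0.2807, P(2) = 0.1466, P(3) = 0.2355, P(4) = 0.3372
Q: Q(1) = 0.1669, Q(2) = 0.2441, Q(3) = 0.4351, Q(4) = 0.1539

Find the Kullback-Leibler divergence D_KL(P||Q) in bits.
0.2757 bits

D_KL(P||Q) = Σ P(x) log₂(P(x)/Q(x))

Computing term by term:
  P(1)·log₂(P(1)/Q(1)) = 0.2807·log₂(0.2807/0.1669) = 0.21054
  P(2)·log₂(P(2)/Q(2)) = 0.1466·log₂(0.1466/0.2441) = -0.10784
  P(3)·log₂(P(3)/Q(3)) = 0.2355·log₂(0.2355/0.4351) = -0.20856
  P(4)·log₂(P(4)/Q(4)) = 0.3372·log₂(0.3372/0.1539) = 0.38158

D_KL(P||Q) = 0.21054 - 0.10784 - 0.20856 + 0.38158 = 0.27572 ≈ 0.2757 bits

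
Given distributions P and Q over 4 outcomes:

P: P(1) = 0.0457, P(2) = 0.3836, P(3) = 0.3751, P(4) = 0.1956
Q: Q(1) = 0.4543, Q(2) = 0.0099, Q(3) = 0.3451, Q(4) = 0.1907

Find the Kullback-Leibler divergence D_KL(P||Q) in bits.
1.9247 bits

D_KL(P||Q) = Σ P(x) log₂(P(x)/Q(x))

Computing term by term:
  P(1)·log₂(P(1)/Q(1)) = 0.0457·log₂(0.0457/0.4543) = -0.15142
  P(2)·log₂(P(2)/Q(2)) = 0.3836·log₂(0.3836/0.0099) = 2.02389
  P(3)·log₂(P(3)/Q(3)) = 0.3751·log₂(0.3751/0.3451) = 0.04511
  P(4)·log₂(P(4)/Q(4)) = 0.1956·log₂(0.1956/0.1907) = 0.00716

D_KL(P||Q) = -0.15142 + 2.02389 + 0.04511 + 0.00716 = 1.92474 ≈ 1.9247 bits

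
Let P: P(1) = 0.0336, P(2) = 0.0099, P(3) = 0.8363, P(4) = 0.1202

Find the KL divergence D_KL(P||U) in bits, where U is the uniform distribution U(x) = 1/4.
1.1865 bits

U(i) = 1/4 for all i

D_KL(P||U) = Σ P(x) log₂(P(x) / (1/4))
           = Σ P(x) log₂(P(x)) + log₂(4)
           = log₂(4) - H(P)

H(P) = -Σ P(x) log₂(P(x)):
  -P(1)·log₂(P(1)) = -(0.0336)·log₂(0.0336) = 0.16449
  -P(2)·log₂(P(2)) = -(0.0099)·log₂(0.0099) = 0.06592
  -P(3)·log₂(P(3)) = -(0.8363)·log₂(0.8363) = 0.21569
  -P(4)·log₂(P(4)) = -(0.1202)·log₂(0.1202) = 0.36739
H(P) = 0.16449 + 0.06592 + 0.21569 + 0.36739 = 0.81349 bits

log₂(4) = 2.00000 bits

D_KL(P||U) = 2.00000 - 0.81349 = 1.18651 ≈ 1.1865 bits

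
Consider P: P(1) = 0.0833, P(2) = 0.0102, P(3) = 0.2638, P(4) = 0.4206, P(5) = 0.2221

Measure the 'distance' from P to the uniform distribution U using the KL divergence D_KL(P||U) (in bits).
0.4410 bits

U(i) = 1/5 for all i

D_KL(P||U) = Σ P(x) log₂(P(x) / (1/5))
           = Σ P(x) log₂(P(x)) + log₂(5)
           = log₂(5) - H(P)

H(P) = -Σ P(x) log₂(P(x)):
  -P(1)·log₂(P(1)) = -(0.0833)·log₂(0.0833) = 0.29868
  -P(2)·log₂(P(2)) = -(0.0102)·log₂(0.0102) = 0.06748
  -P(3)·log₂(P(3)) = -(0.2638)·log₂(0.2638) = 0.50715
  -P(4)·log₂(P(4)) = -(0.4206)·log₂(0.4206) = 0.52553
  -P(5)·log₂(P(5)) = -(0.2221)·log₂(0.2221) = 0.48212
H(P) = 0.29868 + 0.06748 + 0.50715 + 0.52553 + 0.48212 = 1.88096 bits

log₂(5) = 2.32193 bits

D_KL(P||U) = 2.32193 - 1.88096 = 0.44097 ≈ 0.4410 bits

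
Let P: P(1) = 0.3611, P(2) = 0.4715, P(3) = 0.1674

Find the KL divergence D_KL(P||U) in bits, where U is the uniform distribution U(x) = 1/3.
0.1112 bits

U(i) = 1/3 for all i

D_KL(P||U) = Σ P(x) log₂(P(x) / (1/3))
           = Σ P(x) log₂(P(x)) + log₂(3)
           = log₂(3) - H(P)

H(P) = -Σ P(x) log₂(P(x)):
  -P(1)·log₂(P(1)) = -(0.3611)·log₂(0.3611) = 0.53065
  -P(2)·log₂(P(2)) = -(0.4715)·log₂(0.4715) = 0.51142
  -P(3)·log₂(P(3)) = -(0.1674)·log₂(0.1674) = 0.43166
H(P) = 0.53065 + 0.51142 + 0.43166 = 1.47373 bits

log₂(3) = 1.58496 bits

D_KL(P||U) = 1.58496 - 1.47373 = 0.11123 ≈ 0.1112 bits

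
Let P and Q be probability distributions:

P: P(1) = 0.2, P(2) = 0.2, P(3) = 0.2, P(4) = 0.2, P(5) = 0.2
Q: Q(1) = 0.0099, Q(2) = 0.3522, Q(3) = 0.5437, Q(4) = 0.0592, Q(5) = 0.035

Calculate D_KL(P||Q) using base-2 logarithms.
1.2696 bits

D_KL(P||Q) = Σ P(x) log₂(P(x)/Q(x))

Computing term by term:
  P(1)·log₂(P(1)/Q(1)) = 0.2·log₂(0.2/0.0099) = 0.86729
  P(2)·log₂(P(2)/Q(2)) = 0.2·log₂(0.2/0.3522) = -0.16328
  P(3)·log₂(P(3)/Q(3)) = 0.2·log₂(0.2/0.5437) = -0.28856
  P(4)·log₂(P(4)/Q(4)) = 0.2·log₂(0.2/0.0592) = 0.35127
  P(5)·log₂(P(5)/Q(5)) = 0.2·log₂(0.2/0.035) = 0.50291

D_KL(P||Q) = 0.86729 - 0.16328 - 0.28856 + 0.35127 + 0.50291 = 1.26963 ≈ 1.2696 bits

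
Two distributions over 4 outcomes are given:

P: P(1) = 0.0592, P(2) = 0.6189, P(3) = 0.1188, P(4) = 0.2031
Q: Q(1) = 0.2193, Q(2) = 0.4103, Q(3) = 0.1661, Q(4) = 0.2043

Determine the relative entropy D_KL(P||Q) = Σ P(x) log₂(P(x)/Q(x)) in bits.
0.1960 bits

D_KL(P||Q) = Σ P(x) log₂(P(x)/Q(x))

Computing term by term:
  P(1)·log₂(P(1)/Q(1)) = 0.0592·log₂(0.0592/0.2193) = -0.11184
  P(2)·log₂(P(2)/Q(2)) = 0.6189·log₂(0.6189/0.4103) = 0.36702
  P(3)·log₂(P(3)/Q(3)) = 0.1188·log₂(0.1188/0.1661) = -0.05744
  P(4)·log₂(P(4)/Q(4)) = 0.2031·log₂(0.2031/0.2043) = -0.00173

D_KL(P||Q) = -0.11184 + 0.36702 - 0.05744 - 0.00173 = 0.19601 ≈ 0.1960 bits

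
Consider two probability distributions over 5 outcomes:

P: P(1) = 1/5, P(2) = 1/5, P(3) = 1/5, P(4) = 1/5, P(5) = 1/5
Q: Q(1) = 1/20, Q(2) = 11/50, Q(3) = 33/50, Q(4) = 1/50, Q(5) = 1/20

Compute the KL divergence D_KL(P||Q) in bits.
1.0924 bits

D_KL(P||Q) = Σ P(x) log₂(P(x)/Q(x))

Computing term by term:
  P(1)·log₂(P(1)/Q(1)) = (1/5)·log₂((1/5)/(1/20)) = 0.40000
  P(2)·log₂(P(2)/Q(2)) = (1/5)·log₂((1/5)/(11/50)) = -0.02750
  P(3)·log₂(P(3)/Q(3)) = (1/5)·log₂((1/5)/(33/50)) = -0.34449
  P(4)·log₂(P(4)/Q(4)) = (1/5)·log₂((1/5)/(1/50)) = 0.66439
  P(5)·log₂(P(5)/Q(5)) = (1/5)·log₂((1/5)/(1/20)) = 0.40000

D_KL(P||Q) = 0.40000 - 0.02750 - 0.34449 + 0.66439 + 0.40000 = 1.09240 ≈ 1.0924 bits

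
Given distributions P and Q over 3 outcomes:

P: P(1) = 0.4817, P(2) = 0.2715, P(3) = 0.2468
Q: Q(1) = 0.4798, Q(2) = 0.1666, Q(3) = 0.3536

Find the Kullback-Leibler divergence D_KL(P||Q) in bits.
0.0660 bits

D_KL(P||Q) = Σ P(x) log₂(P(x)/Q(x))

Computing term by term:
  P(1)·log₂(P(1)/Q(1)) = 0.4817·log₂(0.4817/0.4798) = 0.00275
  P(2)·log₂(P(2)/Q(2)) = 0.2715·log₂(0.2715/0.1666) = 0.19129
  P(3)·log₂(P(3)/Q(3)) = 0.2468·log₂(0.2468/0.3536) = -0.12803

D_KL(P||Q) = 0.00275 + 0.19129 - 0.12803 = 0.06601 ≈ 0.0660 bits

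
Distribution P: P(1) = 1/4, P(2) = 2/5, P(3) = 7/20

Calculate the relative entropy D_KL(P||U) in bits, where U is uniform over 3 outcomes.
0.0261 bits

U(i) = 1/3 for all i

D_KL(P||U) = Σ P(x) log₂(P(x) / (1/3))
           = Σ P(x) log₂(P(x)) + log₂(3)
           = log₂(3) - H(P)

H(P) = -Σ P(x) log₂(P(x)):
  -P(1)·log₂(P(1)) = -(1/4)·log₂(1/4) = 0.50000
  -P(2)·log₂(P(2)) = -(2/5)·log₂(2/5) = 0.52877
  -P(3)·log₂(P(3)) = -(7/20)·log₂(7/20) = 0.53010
H(P) = 0.50000 + 0.52877 + 0.53010 = 1.55887 bits

log₂(3) = 1.58496 bits

D_KL(P||U) = 1.58496 - 1.55887 = 0.02609 ≈ 0.0261 bits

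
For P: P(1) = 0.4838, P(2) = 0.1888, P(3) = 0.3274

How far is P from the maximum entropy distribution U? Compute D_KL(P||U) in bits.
0.0967 bits

U(i) = 1/3 for all i

D_KL(P||U) = Σ P(x) log₂(P(x) / (1/3))
           = Σ P(x) log₂(P(x)) + log₂(3)
           = log₂(3) - H(P)

H(P) = -Σ P(x) log₂(P(x)):
  -P(1)·log₂(P(1)) = -(0.4838)·log₂(0.4838) = 0.50679
  -P(2)·log₂(P(2)) = -(0.1888)·log₂(0.1888) = 0.45408
  -P(3)·log₂(P(3)) = -(0.3274)·log₂(0.3274) = 0.52740
H(P) = 0.50679 + 0.45408 + 0.52740 = 1.48827 bits

log₂(3) = 1.58496 bits

D_KL(P||U) = 1.58496 - 1.48827 = 0.09669 ≈ 0.0967 bits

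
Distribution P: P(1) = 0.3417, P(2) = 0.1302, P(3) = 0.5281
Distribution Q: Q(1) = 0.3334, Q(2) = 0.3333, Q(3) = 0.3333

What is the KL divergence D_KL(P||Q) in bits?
0.1862 bits

D_KL(P||Q) = Σ P(x) log₂(P(x)/Q(x))

Computing term by term:
  P(1)·log₂(P(1)/Q(1)) = 0.3417·log₂(0.3417/0.3334) = 0.01212
  P(2)·log₂(P(2)/Q(2)) = 0.1302·log₂(0.1302/0.3333) = -0.17656
  P(3)·log₂(P(3)/Q(3)) = 0.5281·log₂(0.5281/0.3333) = 0.35065

D_KL(P||Q) = 0.01212 - 0.17656 + 0.35065 = 0.18621 ≈ 0.1862 bits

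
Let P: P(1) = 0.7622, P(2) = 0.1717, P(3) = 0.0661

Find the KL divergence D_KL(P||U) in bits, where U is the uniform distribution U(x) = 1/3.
0.5908 bits

U(i) = 1/3 for all i

D_KL(P||U) = Σ P(x) log₂(P(x) / (1/3))
           = Σ P(x) log₂(P(x)) + log₂(3)
           = log₂(3) - H(P)

H(P) = -Σ P(x) log₂(P(x)):
  -P(1)·log₂(P(1)) = -(0.7622)·log₂(0.7622) = 0.29860
  -P(2)·log₂(P(2)) = -(0.1717)·log₂(0.1717) = 0.43647
  -P(3)·log₂(P(3)) = -(0.0661)·log₂(0.0661) = 0.25906
H(P) = 0.29860 + 0.43647 + 0.25906 = 0.99413 bits

log₂(3) = 1.58496 bits

D_KL(P||U) = 1.58496 - 0.99413 = 0.59083 ≈ 0.5908 bits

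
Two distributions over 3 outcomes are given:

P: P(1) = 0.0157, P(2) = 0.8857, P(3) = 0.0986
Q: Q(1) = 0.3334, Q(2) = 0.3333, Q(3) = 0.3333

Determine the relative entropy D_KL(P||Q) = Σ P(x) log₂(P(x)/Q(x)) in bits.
1.0064 bits

D_KL(P||Q) = Σ P(x) log₂(P(x)/Q(x))

Computing term by term:
  P(1)·log₂(P(1)/Q(1)) = 0.0157·log₂(0.0157/0.3334) = -0.06921
  P(2)·log₂(P(2)/Q(2)) = 0.8857·log₂(0.8857/0.3333) = 1.24883
  P(3)·log₂(P(3)/Q(3)) = 0.0986·log₂(0.0986/0.3333) = -0.17326

D_KL(P||Q) = -0.06921 + 1.24883 - 0.17326 = 1.00636 ≈ 1.0064 bits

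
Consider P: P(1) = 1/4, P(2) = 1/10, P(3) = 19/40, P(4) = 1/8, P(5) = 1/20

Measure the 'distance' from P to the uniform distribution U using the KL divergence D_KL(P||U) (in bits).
0.3885 bits

U(i) = 1/5 for all i

D_KL(P||U) = Σ P(x) log₂(P(x) / (1/5))
           = Σ P(x) log₂(P(x)) + log₂(5)
           = log₂(5) - H(P)

H(P) = -Σ P(x) log₂(P(x)):
  -P(1)·log₂(P(1)) = -(1/4)·log₂(1/4) = 0.50000
  -P(2)·log₂(P(2)) = -(1/10)·log₂(1/10) = 0.33219
  -P(3)·log₂(P(3)) = -(19/40)·log₂(19/40) = 0.51015
  -P(4)·log₂(P(4)) = -(1/8)·log₂(1/8) = 0.37500
  -P(5)·log₂(P(5)) = -(1/20)·log₂(1/20) = 0.21610
H(P) = 0.50000 + 0.33219 + 0.51015 + 0.37500 + 0.21610 = 1.93344 bits

log₂(5) = 2.32193 bits

D_KL(P||U) = 2.32193 - 1.93344 = 0.38849 ≈ 0.3885 bits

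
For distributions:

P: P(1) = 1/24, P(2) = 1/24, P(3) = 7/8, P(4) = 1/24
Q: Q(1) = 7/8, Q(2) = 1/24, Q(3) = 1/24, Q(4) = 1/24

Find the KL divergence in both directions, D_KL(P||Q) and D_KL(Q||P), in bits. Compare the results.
D_KL(P||Q) = 3.6603 bits, D_KL(Q||P) = 3.6603 bits. The two directions give exactly the same value for this pair.

D_KL(P||Q) = Σ P(x) log₂(P(x)/Q(x))

Computing term by term:
  P(1)·log₂(P(1)/Q(1)) = (1/24)·log₂((1/24)/(7/8)) = -0.18301
  P(2)·log₂(P(2)/Q(2)) = (1/24)·log₂((1/24)/(1/24)) = 0.00000
  P(3)·log₂(P(3)/Q(3)) = (7/8)·log₂((7/8)/(1/24)) = 3.84328
  P(4)·log₂(P(4)/Q(4)) = (1/24)·log₂((1/24)/(1/24)) = 0.00000

D_KL(P||Q) = -0.18301 + 0.00000 + 3.84328 + 0.00000 = 3.66027 ≈ 3.6603 bits

D_KL(Q||P) = Σ Q(x) log₂(Q(x)/P(x))

Computing term by term:
  Q(1)·log₂(Q(1)/P(1)) = (7/8)·log₂((7/8)/(1/24)) = 3.84328
  Q(2)·log₂(Q(2)/P(2)) = (1/24)·log₂((1/24)/(1/24)) = 0.00000
  Q(3)·log₂(Q(3)/P(3)) = (1/24)·log₂((1/24)/(7/8)) = -0.18301
  Q(4)·log₂(Q(4)/P(4)) = (1/24)·log₂((1/24)/(1/24)) = 0.00000

D_KL(Q||P) = 3.84328 + 0.00000 - 0.18301 + 0.00000 = 3.66027 ≈ 3.6603 bits

These ARE equal here. Q is P with outcomes relabeled (Q(1) = P(3), Q(2) = P(4), Q(3) = P(1), Q(4) = P(2)) by a relabeling that is its own inverse, so the two sums contain exactly the same terms in a different order. This is a special case — KL divergence is not symmetric in general: D_KL(P||Q) ≠ D_KL(Q||P) for most P, Q.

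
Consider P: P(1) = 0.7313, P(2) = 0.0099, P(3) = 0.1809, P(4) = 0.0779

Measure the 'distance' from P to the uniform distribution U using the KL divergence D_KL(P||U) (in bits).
0.8708 bits

U(i) = 1/4 for all i

D_KL(P||U) = Σ P(x) log₂(P(x) / (1/4))
           = Σ P(x) log₂(P(x)) + log₂(4)
           = log₂(4) - H(P)

H(P) = -Σ P(x) log₂(P(x)):
  -P(1)·log₂(P(1)) = -(0.7313)·log₂(0.7313) = 0.33016
  -P(2)·log₂(P(2)) = -(0.0099)·log₂(0.0099) = 0.06592
  -P(3)·log₂(P(3)) = -(0.1809)·log₂(0.1809) = 0.44623
  -P(4)·log₂(P(4)) = -(0.0779)·log₂(0.0779) = 0.28685
H(P) = 0.33016 + 0.06592 + 0.44623 + 0.28685 = 1.12916 bits

log₂(4) = 2.00000 bits

D_KL(P||U) = 2.00000 - 1.12916 = 0.87084 ≈ 0.8708 bits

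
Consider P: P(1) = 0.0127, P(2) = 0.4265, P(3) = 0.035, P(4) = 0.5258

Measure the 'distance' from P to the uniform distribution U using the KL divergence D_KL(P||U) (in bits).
0.7388 bits

U(i) = 1/4 for all i

D_KL(P||U) = Σ P(x) log₂(P(x) / (1/4))
           = Σ P(x) log₂(P(x)) + log₂(4)
           = log₂(4) - H(P)

H(P) = -Σ P(x) log₂(P(x)):
  -P(1)·log₂(P(1)) = -(0.0127)·log₂(0.0127) = 0.08000
  -P(2)·log₂(P(2)) = -(0.4265)·log₂(0.4265) = 0.52433
  -P(3)·log₂(P(3)) = -(0.035)·log₂(0.035) = 0.16928
  -P(4)·log₂(P(4)) = -(0.5258)·log₂(0.5258) = 0.48763
H(P) = 0.08000 + 0.52433 + 0.16928 + 0.48763 = 1.26124 bits

log₂(4) = 2.00000 bits

D_KL(P||U) = 2.00000 - 1.26124 = 0.73876 ≈ 0.7388 bits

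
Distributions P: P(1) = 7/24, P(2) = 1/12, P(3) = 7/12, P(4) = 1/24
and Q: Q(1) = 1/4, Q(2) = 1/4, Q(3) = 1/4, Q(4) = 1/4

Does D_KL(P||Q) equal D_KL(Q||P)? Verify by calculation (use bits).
D_KL(P||Q) = 0.5381 bits, D_KL(Q||P) = 0.6813 bits. No — D_KL(P||Q) ≠ D_KL(Q||P) for this pair.

D_KL(P||Q) = Σ P(x) log₂(P(x)/Q(x))

Computing term by term:
  P(1)·log₂(P(1)/Q(1)) = (7/24)·log₂((7/24)/(1/4)) = 0.06486
  P(2)·log₂(P(2)/Q(2)) = (1/12)·log₂((1/12)/(1/4)) = -0.13208
  P(3)·log₂(P(3)/Q(3)) = (7/12)·log₂((7/12)/(1/4)) = 0.71306
  P(4)·log₂(P(4)/Q(4)) = (1/24)·log₂((1/24)/(1/4)) = -0.10771

D_KL(P||Q) = 0.06486 - 0.13208 + 0.71306 - 0.10771 = 0.53813 ≈ 0.5381 bits

D_KL(Q||P) = Σ Q(x) log₂(Q(x)/P(x))

Computing term by term:
  Q(1)·log₂(Q(1)/P(1)) = (1/4)·log₂((1/4)/(7/24)) = -0.05560
  Q(2)·log₂(Q(2)/P(2)) = (1/4)·log₂((1/4)/(1/12)) = 0.39624
  Q(3)·log₂(Q(3)/P(3)) = (1/4)·log₂((1/4)/(7/12)) = -0.30560
  Q(4)·log₂(Q(4)/P(4)) = (1/4)·log₂((1/4)/(1/24)) = 0.64624

D_KL(Q||P) = -0.05560 + 0.39624 - 0.30560 + 0.64624 = 0.68128 ≈ 0.6813 bits

These are NOT equal (difference: 0.1432 bits). KL divergence is asymmetric: D_KL(P||Q) ≠ D_KL(Q||P) in general.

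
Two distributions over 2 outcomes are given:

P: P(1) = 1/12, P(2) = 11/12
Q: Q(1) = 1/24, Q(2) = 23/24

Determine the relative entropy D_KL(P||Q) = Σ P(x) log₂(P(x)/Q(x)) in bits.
0.0245 bits

D_KL(P||Q) = Σ P(x) log₂(P(x)/Q(x))

Computing term by term:
  P(1)·log₂(P(1)/Q(1)) = (1/12)·log₂((1/12)/(1/24)) = 0.08333
  P(2)·log₂(P(2)/Q(2)) = (11/12)·log₂((11/12)/(23/24)) = -0.05879

D_KL(P||Q) = 0.08333 - 0.05879 = 0.02454 ≈ 0.0245 bits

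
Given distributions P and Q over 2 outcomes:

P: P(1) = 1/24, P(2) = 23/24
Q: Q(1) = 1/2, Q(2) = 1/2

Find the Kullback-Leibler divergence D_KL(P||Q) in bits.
0.7501 bits

D_KL(P||Q) = Σ P(x) log₂(P(x)/Q(x))

Computing term by term:
  P(1)·log₂(P(1)/Q(1)) = (1/24)·log₂((1/24)/(1/2)) = -0.14937
  P(2)·log₂(P(2)/Q(2)) = (23/24)·log₂((23/24)/(1/2)) = 0.89949

D_KL(P||Q) = -0.14937 + 0.89949 = 0.75012 ≈ 0.7501 bits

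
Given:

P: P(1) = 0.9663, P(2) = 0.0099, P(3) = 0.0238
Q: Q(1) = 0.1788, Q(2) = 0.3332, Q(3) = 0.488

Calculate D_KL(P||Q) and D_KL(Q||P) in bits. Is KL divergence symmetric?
D_KL(P||Q) = 2.1982 bits, D_KL(Q||P) = 3.3817 bits. No, KL divergence is not symmetric.

D_KL(P||Q) = Σ P(x) log₂(P(x)/Q(x))

Computing term by term:
  P(1)·log₂(P(1)/Q(1)) = 0.9663·log₂(0.9663/0.1788) = 2.35209
  P(2)·log₂(P(2)/Q(2)) = 0.0099·log₂(0.0099/0.3332) = -0.05022
  P(3)·log₂(P(3)/Q(3)) = 0.0238·log₂(0.0238/0.488) = -0.10372

D_KL(P||Q) = 2.35209 - 0.05022 - 0.10372 = 2.19815 ≈ 2.1982 bits

D_KL(Q||P) = Σ Q(x) log₂(Q(x)/P(x))

Computing term by term:
  Q(1)·log₂(Q(1)/P(1)) = 0.1788·log₂(0.1788/0.9663) = -0.43522
  Q(2)·log₂(Q(2)/P(2)) = 0.3332·log₂(0.3332/0.0099) = 1.69026
  Q(3)·log₂(Q(3)/P(3)) = 0.488·log₂(0.488/0.0238) = 2.12663

D_KL(Q||P) = -0.43522 + 1.69026 + 2.12663 = 3.38167 ≈ 3.3817 bits

These are NOT equal (difference: 1.1835 bits). KL divergence is asymmetric: D_KL(P||Q) ≠ D_KL(Q||P) in general.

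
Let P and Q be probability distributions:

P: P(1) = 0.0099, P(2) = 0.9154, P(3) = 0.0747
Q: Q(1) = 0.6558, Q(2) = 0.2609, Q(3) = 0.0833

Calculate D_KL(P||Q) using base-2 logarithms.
1.5861 bits

D_KL(P||Q) = Σ P(x) log₂(P(x)/Q(x))

Computing term by term:
  P(1)·log₂(P(1)/Q(1)) = 0.0099·log₂(0.0099/0.6558) = -0.05989
  P(2)·log₂(P(2)/Q(2)) = 0.9154·log₂(0.9154/0.2609) = 1.65770
  P(3)·log₂(P(3)/Q(3)) = 0.0747·log₂(0.0747/0.0833) = -0.01174

D_KL(P||Q) = -0.05989 + 1.65770 - 0.01174 = 1.58607 ≈ 1.5861 bits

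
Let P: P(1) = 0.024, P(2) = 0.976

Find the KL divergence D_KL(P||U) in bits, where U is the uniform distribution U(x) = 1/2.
0.8367 bits

U(i) = 1/2 for all i

D_KL(P||U) = Σ P(x) log₂(P(x) / (1/2))
           = Σ P(x) log₂(P(x)) + log₂(2)
           = log₂(2) - H(P)

H(P) = -Σ P(x) log₂(P(x)):
  -P(1)·log₂(P(1)) = -(0.024)·log₂(0.024) = 0.12914
  -P(2)·log₂(P(2)) = -(0.976)·log₂(0.976) = 0.03421
H(P) = 0.12914 + 0.03421 = 0.16335 bits

log₂(2) = 1.00000 bits

D_KL(P||U) = 1.00000 - 0.16335 = 0.83665 ≈ 0.8367 bits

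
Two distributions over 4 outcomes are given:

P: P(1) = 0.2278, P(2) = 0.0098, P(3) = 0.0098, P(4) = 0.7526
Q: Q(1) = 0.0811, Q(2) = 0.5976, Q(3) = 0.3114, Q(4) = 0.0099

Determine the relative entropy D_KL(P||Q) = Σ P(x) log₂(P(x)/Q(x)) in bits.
4.9349 bits

D_KL(P||Q) = Σ P(x) log₂(P(x)/Q(x))

Computing term by term:
  P(1)·log₂(P(1)/Q(1)) = 0.2278·log₂(0.2278/0.0811) = 0.33942
  P(2)·log₂(P(2)/Q(2)) = 0.0098·log₂(0.0098/0.5976) = -0.05812
  P(3)·log₂(P(3)/Q(3)) = 0.0098·log₂(0.0098/0.3114) = -0.04890
  P(4)·log₂(P(4)/Q(4)) = 0.7526·log₂(0.7526/0.0099) = 4.70248

D_KL(P||Q) = 0.33942 - 0.05812 - 0.04890 + 4.70248 = 4.93488 ≈ 4.9349 bits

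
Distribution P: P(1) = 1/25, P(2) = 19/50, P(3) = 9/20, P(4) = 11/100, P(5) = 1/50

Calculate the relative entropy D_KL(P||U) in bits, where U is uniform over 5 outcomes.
0.6242 bits

U(i) = 1/5 for all i

D_KL(P||U) = Σ P(x) log₂(P(x) / (1/5))
           = Σ P(x) log₂(P(x)) + log₂(5)
           = log₂(5) - H(P)

H(P) = -Σ P(x) log₂(P(x)):
  -P(1)·log₂(P(1)) = -(1/25)·log₂(1/25) = 0.18575
  -P(2)·log₂(P(2)) = -(19/50)·log₂(19/50) = 0.53045
  -P(3)·log₂(P(3)) = -(9/20)·log₂(9/20) = 0.51840
  -P(4)·log₂(P(4)) = -(11/100)·log₂(11/100) = 0.35029
  -P(5)·log₂(P(5)) = -(1/50)·log₂(1/50) = 0.11288
H(P) = 0.18575 + 0.53045 + 0.51840 + 0.35029 + 0.11288 = 1.69777 bits

log₂(5) = 2.32193 bits

D_KL(P||U) = 2.32193 - 1.69777 = 0.62416 ≈ 0.6242 bits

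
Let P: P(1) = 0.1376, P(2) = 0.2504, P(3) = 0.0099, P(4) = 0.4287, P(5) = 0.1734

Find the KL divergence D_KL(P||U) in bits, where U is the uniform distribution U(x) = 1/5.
0.3999 bits

U(i) = 1/5 for all i

D_KL(P||U) = Σ P(x) log₂(P(x) / (1/5))
           = Σ P(x) log₂(P(x)) + log₂(5)
           = log₂(5) - H(P)

H(P) = -Σ P(x) log₂(P(x)):
  -P(1)·log₂(P(1)) = -(0.1376)·log₂(0.1376) = 0.39374
  -P(2)·log₂(P(2)) = -(0.2504)·log₂(0.2504) = 0.50022
  -P(3)·log₂(P(3)) = -(0.0099)·log₂(0.0099) = 0.06592
  -P(4)·log₂(P(4)) = -(0.4287)·log₂(0.4287) = 0.52385
  -P(5)·log₂(P(5)) = -(0.1734)·log₂(0.1734) = 0.43832
H(P) = 0.39374 + 0.50022 + 0.06592 + 0.52385 + 0.43832 = 1.92205 bits

log₂(5) = 2.32193 bits

D_KL(P||U) = 2.32193 - 1.92205 = 0.39988 ≈ 0.3999 bits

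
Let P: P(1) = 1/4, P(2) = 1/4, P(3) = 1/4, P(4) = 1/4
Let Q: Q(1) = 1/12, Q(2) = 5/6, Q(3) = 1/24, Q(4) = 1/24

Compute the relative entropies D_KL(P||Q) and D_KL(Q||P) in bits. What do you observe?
D_KL(P||Q) = 1.2545 bits, D_KL(Q||P) = 1.1000 bits. The two directions give different values (D_KL(P||Q) exceeds D_KL(Q||P) by 0.1545 bits): KL divergence is asymmetric.

D_KL(P||Q) = Σ P(x) log₂(P(x)/Q(x))

Computing term by term:
  P(1)·log₂(P(1)/Q(1)) = (1/4)·log₂((1/4)/(1/12)) = 0.39624
  P(2)·log₂(P(2)/Q(2)) = (1/4)·log₂((1/4)/(5/6)) = -0.43424
  P(3)·log₂(P(3)/Q(3)) = (1/4)·log₂((1/4)/(1/24)) = 0.64624
  P(4)·log₂(P(4)/Q(4)) = (1/4)·log₂((1/4)/(1/24)) = 0.64624

D_KL(P||Q) = 0.39624 - 0.43424 + 0.64624 + 0.64624 = 1.25448 ≈ 1.2545 bits

D_KL(Q||P) = Σ Q(x) log₂(Q(x)/P(x))

Computing term by term:
  Q(1)·log₂(Q(1)/P(1)) = (1/12)·log₂((1/12)/(1/4)) = -0.13208
  Q(2)·log₂(Q(2)/P(2)) = (5/6)·log₂((5/6)/(1/4)) = 1.44747
  Q(3)·log₂(Q(3)/P(3)) = (1/24)·log₂((1/24)/(1/4)) = -0.10771
  Q(4)·log₂(Q(4)/P(4)) = (1/24)·log₂((1/24)/(1/4)) = -0.10771

D_KL(Q||P) = -0.13208 + 1.44747 - 0.10771 - 0.10771 = 1.09997 ≈ 1.1000 bits

These are NOT equal (difference: 0.1545 bits). KL divergence is asymmetric: D_KL(P||Q) ≠ D_KL(Q||P) in general.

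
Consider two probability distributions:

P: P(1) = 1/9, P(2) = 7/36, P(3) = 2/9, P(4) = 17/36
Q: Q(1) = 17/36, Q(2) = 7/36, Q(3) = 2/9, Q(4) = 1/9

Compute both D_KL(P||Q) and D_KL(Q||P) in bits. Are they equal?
D_KL(P||Q) = 0.7538 bits, D_KL(Q||P) = 0.7538 bits. Yes, in this case they are equal (although KL divergence is not symmetric in general).

D_KL(P||Q) = Σ P(x) log₂(P(x)/Q(x))

Computing term by term:
  P(1)·log₂(P(1)/Q(1)) = (1/9)·log₂((1/9)/(17/36)) = -0.23194
  P(2)·log₂(P(2)/Q(2)) = (7/36)·log₂((7/36)/(7/36)) = 0.00000
  P(3)·log₂(P(3)/Q(3)) = (2/9)·log₂((2/9)/(2/9)) = 0.00000
  P(4)·log₂(P(4)/Q(4)) = (17/36)·log₂((17/36)/(1/9)) = 0.98575

D_KL(P||Q) = -0.23194 + 0.00000 + 0.00000 + 0.98575 = 0.75381 ≈ 0.7538 bits

D_KL(Q||P) = Σ Q(x) log₂(Q(x)/P(x))

Computing term by term:
  Q(1)·log₂(Q(1)/P(1)) = (17/36)·log₂((17/36)/(1/9)) = 0.98575
  Q(2)·log₂(Q(2)/P(2)) = (7/36)·log₂((7/36)/(7/36)) = 0.00000
  Q(3)·log₂(Q(3)/P(3)) = (2/9)·log₂((2/9)/(2/9)) = 0.00000
  Q(4)·log₂(Q(4)/P(4)) = (1/9)·log₂((1/9)/(17/36)) = -0.23194

D_KL(Q||P) = 0.98575 + 0.00000 + 0.00000 - 0.23194 = 0.75381 ≈ 0.7538 bits

These ARE equal here. Q is P with outcomes relabeled (Q(1) = P(4), Q(4) = P(1)) by a relabeling that is its own inverse, so the two sums contain exactly the same terms in a different order. This is a special case — KL divergence is not symmetric in general: D_KL(P||Q) ≠ D_KL(Q||P) for most P, Q.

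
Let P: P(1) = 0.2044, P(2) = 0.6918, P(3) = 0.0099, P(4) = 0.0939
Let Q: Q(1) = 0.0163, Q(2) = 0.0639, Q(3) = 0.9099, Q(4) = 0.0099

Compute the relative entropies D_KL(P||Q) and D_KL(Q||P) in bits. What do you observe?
D_KL(P||Q) = 3.3633 bits, D_KL(Q||P) = 5.6233 bits. The two directions give different values (D_KL(Q||P) exceeds D_KL(P||Q) by 2.2600 bits): KL divergence is asymmetric.

D_KL(P||Q) = Σ P(x) log₂(P(x)/Q(x))

Computing term by term:
  P(1)·log₂(P(1)/Q(1)) = 0.2044·log₂(0.2044/0.0163) = 0.74574
  P(2)·log₂(P(2)/Q(2)) = 0.6918·log₂(0.6918/0.0639) = 2.37735
  P(3)·log₂(P(3)/Q(3)) = 0.0099·log₂(0.0099/0.9099) = -0.06457
  P(4)·log₂(P(4)/Q(4)) = 0.0939·log₂(0.0939/0.0099) = 0.30476

D_KL(P||Q) = 0.74574 + 2.37735 - 0.06457 + 0.30476 = 3.36328 ≈ 3.3633 bits

D_KL(Q||P) = Σ Q(x) log₂(Q(x)/P(x))

Computing term by term:
  Q(1)·log₂(Q(1)/P(1)) = 0.0163·log₂(0.0163/0.2044) = -0.05947
  Q(2)·log₂(Q(2)/P(2)) = 0.0639·log₂(0.0639/0.6918) = -0.21959
  Q(3)·log₂(Q(3)/P(3)) = 0.9099·log₂(0.9099/0.0099) = 5.93449
  Q(4)·log₂(Q(4)/P(4)) = 0.0099·log₂(0.0099/0.0939) = -0.03213

D_KL(Q||P) = -0.05947 - 0.21959 + 5.93449 - 0.03213 = 5.62330 ≈ 5.6233 bits

These are NOT equal (difference: 2.2600 bits). KL divergence is asymmetric: D_KL(P||Q) ≠ D_KL(Q||P) in general.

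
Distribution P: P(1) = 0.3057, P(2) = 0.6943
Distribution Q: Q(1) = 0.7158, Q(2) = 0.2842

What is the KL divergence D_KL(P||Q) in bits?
0.5195 bits

D_KL(P||Q) = Σ P(x) log₂(P(x)/Q(x))

Computing term by term:
  P(1)·log₂(P(1)/Q(1)) = 0.3057·log₂(0.3057/0.7158) = -0.37523
  P(2)·log₂(P(2)/Q(2)) = 0.6943·log₂(0.6943/0.2842) = 0.89471

D_KL(P||Q) = -0.37523 + 0.89471 = 0.51948 ≈ 0.5195 bits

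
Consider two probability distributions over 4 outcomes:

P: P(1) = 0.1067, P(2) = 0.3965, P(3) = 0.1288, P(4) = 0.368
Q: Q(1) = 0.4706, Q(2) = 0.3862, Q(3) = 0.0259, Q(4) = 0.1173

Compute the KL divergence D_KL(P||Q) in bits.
0.6917 bits

D_KL(P||Q) = Σ P(x) log₂(P(x)/Q(x))

Computing term by term:
  P(1)·log₂(P(1)/Q(1)) = 0.1067·log₂(0.1067/0.4706) = -0.22844
  P(2)·log₂(P(2)/Q(2)) = 0.3965·log₂(0.3965/0.3862) = 0.01506
  P(3)·log₂(P(3)/Q(3)) = 0.1288·log₂(0.1288/0.0259) = 0.29806
  P(4)·log₂(P(4)/Q(4)) = 0.368·log₂(0.368/0.1173) = 0.60702

D_KL(P||Q) = -0.22844 + 0.01506 + 0.29806 + 0.60702 = 0.69170 ≈ 0.6917 bits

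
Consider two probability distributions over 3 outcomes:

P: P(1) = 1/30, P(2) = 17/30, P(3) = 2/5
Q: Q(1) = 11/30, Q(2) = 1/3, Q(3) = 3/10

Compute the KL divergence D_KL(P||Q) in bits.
0.4845 bits

D_KL(P||Q) = Σ P(x) log₂(P(x)/Q(x))

Computing term by term:
  P(1)·log₂(P(1)/Q(1)) = (1/30)·log₂((1/30)/(11/30)) = -0.11531
  P(2)·log₂(P(2)/Q(2)) = (17/30)·log₂((17/30)/(1/3)) = 0.43380
  P(3)·log₂(P(3)/Q(3)) = (2/5)·log₂((2/5)/(3/10)) = 0.16601

D_KL(P||Q) = -0.11531 + 0.43380 + 0.16601 = 0.48450 ≈ 0.4845 bits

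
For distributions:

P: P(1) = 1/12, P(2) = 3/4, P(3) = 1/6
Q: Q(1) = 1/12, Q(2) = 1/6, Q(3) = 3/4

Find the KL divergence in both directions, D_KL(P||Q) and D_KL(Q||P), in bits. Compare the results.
D_KL(P||Q) = 1.2658 bits, D_KL(Q||P) = 1.2658 bits. The two directions give exactly the same value for this pair.

D_KL(P||Q) = Σ P(x) log₂(P(x)/Q(x))

Computing term by term:
  P(1)·log₂(P(1)/Q(1)) = (1/12)·log₂((1/12)/(1/12)) = 0.00000
  P(2)·log₂(P(2)/Q(2)) = (3/4)·log₂((3/4)/(1/6)) = 1.62744
  P(3)·log₂(P(3)/Q(3)) = (1/6)·log₂((1/6)/(3/4)) = -0.36165

D_KL(P||Q) = 0.00000 + 1.62744 - 0.36165 = 1.26579 ≈ 1.2658 bits

D_KL(Q||P) = Σ Q(x) log₂(Q(x)/P(x))

Computing term by term:
  Q(1)·log₂(Q(1)/P(1)) = (1/12)·log₂((1/12)/(1/12)) = 0.00000
  Q(2)·log₂(Q(2)/P(2)) = (1/6)·log₂((1/6)/(3/4)) = -0.36165
  Q(3)·log₂(Q(3)/P(3)) = (3/4)·log₂((3/4)/(1/6)) = 1.62744

D_KL(Q||P) = 0.00000 - 0.36165 + 1.62744 = 1.26579 ≈ 1.2658 bits

These ARE equal here. Q is P with outcomes relabeled (Q(2) = P(3), Q(3) = P(2)) by a relabeling that is its own inverse, so the two sums contain exactly the same terms in a different order. This is a special case — KL divergence is not symmetric in general: D_KL(P||Q) ≠ D_KL(Q||P) for most P, Q.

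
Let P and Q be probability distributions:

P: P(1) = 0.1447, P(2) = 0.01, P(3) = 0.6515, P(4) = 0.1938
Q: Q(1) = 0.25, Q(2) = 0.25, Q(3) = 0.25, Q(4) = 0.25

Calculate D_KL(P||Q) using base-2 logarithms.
0.6685 bits

D_KL(P||Q) = Σ P(x) log₂(P(x)/Q(x))

Computing term by term:
  P(1)·log₂(P(1)/Q(1)) = 0.1447·log₂(0.1447/0.25) = -0.11415
  P(2)·log₂(P(2)/Q(2)) = 0.01·log₂(0.01/0.25) = -0.04644
  P(3)·log₂(P(3)/Q(3)) = 0.6515·log₂(0.6515/0.25) = 0.90027
  P(4)·log₂(P(4)/Q(4)) = 0.1938·log₂(0.1938/0.25) = -0.07119

D_KL(P||Q) = -0.11415 - 0.04644 + 0.90027 - 0.07119 = 0.66849 ≈ 0.6685 bits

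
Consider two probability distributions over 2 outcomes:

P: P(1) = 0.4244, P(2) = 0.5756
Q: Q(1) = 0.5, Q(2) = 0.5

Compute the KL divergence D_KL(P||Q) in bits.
0.0166 bits

D_KL(P||Q) = Σ P(x) log₂(P(x)/Q(x))

Computing term by term:
  P(1)·log₂(P(1)/Q(1)) = 0.4244·log₂(0.4244/0.5) = -0.10037
  P(2)·log₂(P(2)/Q(2)) = 0.5756·log₂(0.5756/0.5) = 0.11693

D_KL(P||Q) = -0.10037 + 0.11693 = 0.01656 ≈ 0.0166 bits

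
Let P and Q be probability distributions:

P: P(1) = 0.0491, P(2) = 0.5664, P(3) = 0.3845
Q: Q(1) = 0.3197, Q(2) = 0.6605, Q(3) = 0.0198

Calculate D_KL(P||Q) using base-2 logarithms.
1.3871 bits

D_KL(P||Q) = Σ P(x) log₂(P(x)/Q(x))

Computing term by term:
  P(1)·log₂(P(1)/Q(1)) = 0.0491·log₂(0.0491/0.3197) = -0.13271
  P(2)·log₂(P(2)/Q(2)) = 0.5664·log₂(0.5664/0.6605) = -0.12559
  P(3)·log₂(P(3)/Q(3)) = 0.3845·log₂(0.3845/0.0198) = 1.64543

D_KL(P||Q) = -0.13271 - 0.12559 + 1.64543 = 1.38713 ≈ 1.3871 bits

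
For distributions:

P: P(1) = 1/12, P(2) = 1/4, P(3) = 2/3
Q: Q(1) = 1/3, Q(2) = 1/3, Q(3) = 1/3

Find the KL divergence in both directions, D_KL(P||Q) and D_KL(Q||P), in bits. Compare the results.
D_KL(P||Q) = 0.3962 bits, D_KL(Q||P) = 0.4717 bits. D_KL(Q||P) is larger than D_KL(P||Q) by 0.0755 bits; the two directions differ.

D_KL(P||Q) = Σ P(x) log₂(P(x)/Q(x))

Computing term by term:
  P(1)·log₂(P(1)/Q(1)) = (1/12)·log₂((1/12)/(1/3)) = -0.16667
  P(2)·log₂(P(2)/Q(2)) = (1/4)·log₂((1/4)/(1/3)) = -0.10376
  P(3)·log₂(P(3)/Q(3)) = (2/3)·log₂((2/3)/(1/3)) = 0.66667

D_KL(P||Q) = -0.16667 - 0.10376 + 0.66667 = 0.39624 ≈ 0.3962 bits

D_KL(Q||P) = Σ Q(x) log₂(Q(x)/P(x))

Computing term by term:
  Q(1)·log₂(Q(1)/P(1)) = (1/3)·log₂((1/3)/(1/12)) = 0.66667
  Q(2)·log₂(Q(2)/P(2)) = (1/3)·log₂((1/3)/(1/4)) = 0.13835
  Q(3)·log₂(Q(3)/P(3)) = (1/3)·log₂((1/3)/(2/3)) = -0.33333

D_KL(Q||P) = 0.66667 + 0.13835 - 0.33333 = 0.47169 ≈ 0.4717 bits

These are NOT equal (difference: 0.0755 bits). KL divergence is asymmetric: D_KL(P||Q) ≠ D_KL(Q||P) in general.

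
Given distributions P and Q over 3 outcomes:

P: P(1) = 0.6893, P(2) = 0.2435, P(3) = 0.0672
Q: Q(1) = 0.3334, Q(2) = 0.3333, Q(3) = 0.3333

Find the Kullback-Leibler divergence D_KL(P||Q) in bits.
0.4568 bits

D_KL(P||Q) = Σ P(x) log₂(P(x)/Q(x))

Computing term by term:
  P(1)·log₂(P(1)/Q(1)) = 0.6893·log₂(0.6893/0.3334) = 0.72230
  P(2)·log₂(P(2)/Q(2)) = 0.2435·log₂(0.2435/0.3333) = -0.11028
  P(3)·log₂(P(3)/Q(3)) = 0.0672·log₂(0.0672/0.3333) = -0.15525

D_KL(P||Q) = 0.72230 - 0.11028 - 0.15525 = 0.45677 ≈ 0.4568 bits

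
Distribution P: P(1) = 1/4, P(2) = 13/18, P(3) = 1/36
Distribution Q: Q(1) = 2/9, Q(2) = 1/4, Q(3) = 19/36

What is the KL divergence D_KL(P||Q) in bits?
1.0299 bits

D_KL(P||Q) = Σ P(x) log₂(P(x)/Q(x))

Computing term by term:
  P(1)·log₂(P(1)/Q(1)) = (1/4)·log₂((1/4)/(2/9)) = 0.04248
  P(2)·log₂(P(2)/Q(2)) = (13/18)·log₂((13/18)/(1/4)) = 1.10537
  P(3)·log₂(P(3)/Q(3)) = (1/36)·log₂((1/36)/(19/36)) = -0.11800

D_KL(P||Q) = 0.04248 + 1.10537 - 0.11800 = 1.02985 ≈ 1.0299 bits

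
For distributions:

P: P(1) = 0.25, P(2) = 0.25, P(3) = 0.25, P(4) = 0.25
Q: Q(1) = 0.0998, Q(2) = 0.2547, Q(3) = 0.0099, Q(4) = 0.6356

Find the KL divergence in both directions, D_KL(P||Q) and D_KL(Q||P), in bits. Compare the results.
D_KL(P||Q) = 1.1525 bits, D_KL(Q||P) = 0.6841 bits. D_KL(P||Q) is larger than D_KL(Q||P) by 0.4684 bits; the two directions differ.

D_KL(P||Q) = Σ P(x) log₂(P(x)/Q(x))

Computing term by term:
  P(1)·log₂(P(1)/Q(1)) = 0.25·log₂(0.25/0.0998) = 0.33120
  P(2)·log₂(P(2)/Q(2)) = 0.25·log₂(0.25/0.2547) = -0.00672
  P(3)·log₂(P(3)/Q(3)) = 0.25·log₂(0.25/0.0099) = 1.16459
  P(4)·log₂(P(4)/Q(4)) = 0.25·log₂(0.25/0.6356) = -0.33655

D_KL(P||Q) = 0.33120 - 0.00672 + 1.16459 - 0.33655 = 1.15252 ≈ 1.1525 bits

D_KL(Q||P) = Σ Q(x) log₂(Q(x)/P(x))

Computing term by term:
  Q(1)·log₂(Q(1)/P(1)) = 0.0998·log₂(0.0998/0.25) = -0.13222
  Q(2)·log₂(Q(2)/P(2)) = 0.2547·log₂(0.2547/0.25) = 0.00684
  Q(3)·log₂(Q(3)/P(3)) = 0.0099·log₂(0.0099/0.25) = -0.04612
  Q(4)·log₂(Q(4)/P(4)) = 0.6356·log₂(0.6356/0.25) = 0.85564

D_KL(Q||P) = -0.13222 + 0.00684 - 0.04612 + 0.85564 = 0.68414 ≈ 0.6841 bits

These are NOT equal (difference: 0.4684 bits). KL divergence is asymmetric: D_KL(P||Q) ≠ D_KL(Q||P) in general.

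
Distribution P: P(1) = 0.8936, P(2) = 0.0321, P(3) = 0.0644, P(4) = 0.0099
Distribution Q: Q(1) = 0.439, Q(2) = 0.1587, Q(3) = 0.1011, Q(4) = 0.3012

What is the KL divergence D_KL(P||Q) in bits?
0.7516 bits

D_KL(P||Q) = Σ P(x) log₂(P(x)/Q(x))

Computing term by term:
  P(1)·log₂(P(1)/Q(1)) = 0.8936·log₂(0.8936/0.439) = 0.91630
  P(2)·log₂(P(2)/Q(2)) = 0.0321·log₂(0.0321/0.1587) = -0.07401
  P(3)·log₂(P(3)/Q(3)) = 0.0644·log₂(0.0644/0.1011) = -0.04190
  P(4)·log₂(P(4)/Q(4)) = 0.0099·log₂(0.0099/0.3012) = -0.04878

D_KL(P||Q) = 0.91630 - 0.07401 - 0.04190 - 0.04878 = 0.75161 ≈ 0.7516 bits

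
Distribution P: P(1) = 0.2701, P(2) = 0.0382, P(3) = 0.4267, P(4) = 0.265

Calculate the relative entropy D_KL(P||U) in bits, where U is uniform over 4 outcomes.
0.2780 bits

U(i) = 1/4 for all i

D_KL(P||U) = Σ P(x) log₂(P(x) / (1/4))
           = Σ P(x) log₂(P(x)) + log₂(4)
           = log₂(4) - H(P)

H(P) = -Σ P(x) log₂(P(x)):
  -P(1)·log₂(P(1)) = -(0.2701)·log₂(0.2701) = 0.51007
  -P(2)·log₂(P(2)) = -(0.0382)·log₂(0.0382) = 0.17993
  -P(3)·log₂(P(3)) = -(0.4267)·log₂(0.4267) = 0.52429
  -P(4)·log₂(P(4)) = -(0.265)·log₂(0.265) = 0.50772
H(P) = 0.51007 + 0.17993 + 0.52429 + 0.50772 = 1.72201 bits

log₂(4) = 2.00000 bits

D_KL(P||U) = 2.00000 - 1.72201 = 0.27799 ≈ 0.2780 bits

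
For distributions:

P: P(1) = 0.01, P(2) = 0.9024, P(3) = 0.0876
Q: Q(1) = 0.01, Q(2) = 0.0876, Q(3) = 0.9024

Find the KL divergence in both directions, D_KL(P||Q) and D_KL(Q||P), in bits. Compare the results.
D_KL(P||Q) = 2.7416 bits, D_KL(Q||P) = 2.7416 bits. The two directions give exactly the same value for this pair.

D_KL(P||Q) = Σ P(x) log₂(P(x)/Q(x))

Computing term by term:
  P(1)·log₂(P(1)/Q(1)) = 0.01·log₂(0.01/0.01) = 0.00000
  P(2)·log₂(P(2)/Q(2)) = 0.9024·log₂(0.9024/0.0876) = 3.03636
  P(3)·log₂(P(3)/Q(3)) = 0.0876·log₂(0.0876/0.9024) = -0.29475

D_KL(P||Q) = 0.00000 + 3.03636 - 0.29475 = 2.74161 ≈ 2.7416 bits

D_KL(Q||P) = Σ Q(x) log₂(Q(x)/P(x))

Computing term by term:
  Q(1)·log₂(Q(1)/P(1)) = 0.01·log₂(0.01/0.01) = 0.00000
  Q(2)·log₂(Q(2)/P(2)) = 0.0876·log₂(0.0876/0.9024) = -0.29475
  Q(3)·log₂(Q(3)/P(3)) = 0.9024·log₂(0.9024/0.0876) = 3.03636

D_KL(Q||P) = 0.00000 - 0.29475 + 3.03636 = 2.74161 ≈ 2.7416 bits

These ARE equal here. Q is P with outcomes relabeled (Q(2) = P(3), Q(3) = P(2)) by a relabeling that is its own inverse, so the two sums contain exactly the same terms in a different order. This is a special case — KL divergence is not symmetric in general: D_KL(P||Q) ≠ D_KL(Q||P) for most P, Q.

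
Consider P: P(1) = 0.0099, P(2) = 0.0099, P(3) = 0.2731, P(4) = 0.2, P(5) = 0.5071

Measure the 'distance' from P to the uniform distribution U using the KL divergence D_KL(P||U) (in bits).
0.7175 bits

U(i) = 1/5 for all i

D_KL(P||U) = Σ P(x) log₂(P(x) / (1/5))
           = Σ P(x) log₂(P(x)) + log₂(5)
           = log₂(5) - H(P)

H(P) = -Σ P(x) log₂(P(x)):
  -P(1)·log₂(P(1)) = -(0.0099)·log₂(0.0099) = 0.06592
  -P(2)·log₂(P(2)) = -(0.0099)·log₂(0.0099) = 0.06592
  -P(3)·log₂(P(3)) = -(0.2731)·log₂(0.2731) = 0.51138
  -P(4)·log₂(P(4)) = -(0.2)·log₂(0.2) = 0.46439
  -P(5)·log₂(P(5)) = -(0.5071)·log₂(0.5071) = 0.49678
H(P) = 0.06592 + 0.06592 + 0.51138 + 0.46439 + 0.49678 = 1.60439 bits

log₂(5) = 2.32193 bits

D_KL(P||U) = 2.32193 - 1.60439 = 0.71754 ≈ 0.7175 bits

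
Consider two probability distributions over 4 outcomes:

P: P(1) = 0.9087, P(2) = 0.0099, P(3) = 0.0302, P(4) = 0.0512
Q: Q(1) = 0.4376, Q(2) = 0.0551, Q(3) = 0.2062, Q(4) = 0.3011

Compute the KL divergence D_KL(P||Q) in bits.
0.7189 bits

D_KL(P||Q) = Σ P(x) log₂(P(x)/Q(x))

Computing term by term:
  P(1)·log₂(P(1)/Q(1)) = 0.9087·log₂(0.9087/0.4376) = 0.95794
  P(2)·log₂(P(2)/Q(2)) = 0.0099·log₂(0.0099/0.0551) = -0.02452
  P(3)·log₂(P(3)/Q(3)) = 0.0302·log₂(0.0302/0.2062) = -0.08370
  P(4)·log₂(P(4)/Q(4)) = 0.0512·log₂(0.0512/0.3011) = -0.13087

D_KL(P||Q) = 0.95794 - 0.02452 - 0.08370 - 0.13087 = 0.71885 ≈ 0.7189 bits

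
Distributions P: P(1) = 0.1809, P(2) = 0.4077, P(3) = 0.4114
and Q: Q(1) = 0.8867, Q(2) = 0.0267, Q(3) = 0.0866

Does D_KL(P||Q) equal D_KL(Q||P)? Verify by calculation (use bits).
D_KL(P||Q) = 2.1133 bits, D_KL(Q||P) = 1.7337 bits. No — D_KL(P||Q) ≠ D_KL(Q||P) for this pair.

D_KL(P||Q) = Σ P(x) log₂(P(x)/Q(x))

Computing term by term:
  P(1)·log₂(P(1)/Q(1)) = 0.1809·log₂(0.1809/0.8867) = -0.41485
  P(2)·log₂(P(2)/Q(2)) = 0.4077·log₂(0.4077/0.0267) = 1.60332
  P(3)·log₂(P(3)/Q(3)) = 0.4114·log₂(0.4114/0.0866) = 0.92487

D_KL(P||Q) = -0.41485 + 1.60332 + 0.92487 = 2.11334 ≈ 2.1133 bits

D_KL(Q||P) = Σ Q(x) log₂(Q(x)/P(x))

Computing term by term:
  Q(1)·log₂(Q(1)/P(1)) = 0.8867·log₂(0.8867/0.1809) = 2.03343
  Q(2)·log₂(Q(2)/P(2)) = 0.0267·log₂(0.0267/0.4077) = -0.10500
  Q(3)·log₂(Q(3)/P(3)) = 0.0866·log₂(0.0866/0.4114) = -0.19469

D_KL(Q||P) = 2.03343 - 0.10500 - 0.19469 = 1.73374 ≈ 1.7337 bits

These are NOT equal (difference: 0.3796 bits). KL divergence is asymmetric: D_KL(P||Q) ≠ D_KL(Q||P) in general.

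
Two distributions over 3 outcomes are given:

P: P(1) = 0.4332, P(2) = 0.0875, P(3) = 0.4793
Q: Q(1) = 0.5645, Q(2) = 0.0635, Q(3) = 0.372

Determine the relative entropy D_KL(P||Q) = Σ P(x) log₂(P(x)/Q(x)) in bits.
0.0503 bits

D_KL(P||Q) = Σ P(x) log₂(P(x)/Q(x))

Computing term by term:
  P(1)·log₂(P(1)/Q(1)) = 0.4332·log₂(0.4332/0.5645) = -0.16546
  P(2)·log₂(P(2)/Q(2)) = 0.0875·log₂(0.0875/0.0635) = 0.04047
  P(3)·log₂(P(3)/Q(3)) = 0.4793·log₂(0.4793/0.372) = 0.17524

D_KL(P||Q) = -0.16546 + 0.04047 + 0.17524 = 0.05025 ≈ 0.0503 bits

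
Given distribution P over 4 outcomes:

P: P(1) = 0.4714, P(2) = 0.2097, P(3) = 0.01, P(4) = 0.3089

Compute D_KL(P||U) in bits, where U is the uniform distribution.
0.4260 bits

U(i) = 1/4 for all i

D_KL(P||U) = Σ P(x) log₂(P(x) / (1/4))
           = Σ P(x) log₂(P(x)) + log₂(4)
           = log₂(4) - H(P)

H(P) = -Σ P(x) log₂(P(x)):
  -P(1)·log₂(P(1)) = -(0.4714)·log₂(0.4714) = 0.51146
  -P(2)·log₂(P(2)) = -(0.2097)·log₂(0.2097) = 0.47258
  -P(3)·log₂(P(3)) = -(0.01)·log₂(0.01) = 0.06644
  -P(4)·log₂(P(4)) = -(0.3089)·log₂(0.3089) = 0.52352
H(P) = 0.51146 + 0.47258 + 0.06644 + 0.52352 = 1.57400 bits

log₂(4) = 2.00000 bits

D_KL(P||U) = 2.00000 - 1.57400 = 0.42600 ≈ 0.4260 bits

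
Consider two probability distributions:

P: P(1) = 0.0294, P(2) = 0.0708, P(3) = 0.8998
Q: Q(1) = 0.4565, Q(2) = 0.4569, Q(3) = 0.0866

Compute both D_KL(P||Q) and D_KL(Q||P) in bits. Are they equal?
D_KL(P||Q) = 2.7320 bits, D_KL(Q||P) = 2.7429 bits. No, they are not equal.

D_KL(P||Q) = Σ P(x) log₂(P(x)/Q(x))

Computing term by term:
  P(1)·log₂(P(1)/Q(1)) = 0.0294·log₂(0.0294/0.4565) = -0.11633
  P(2)·log₂(P(2)/Q(2)) = 0.0708·log₂(0.0708/0.4569) = -0.19046
  P(3)·log₂(P(3)/Q(3)) = 0.8998·log₂(0.8998/0.0866) = 3.03877

D_KL(P||Q) = -0.11633 - 0.19046 + 3.03877 = 2.73198 ≈ 2.7320 bits

D_KL(Q||P) = Σ Q(x) log₂(Q(x)/P(x))

Computing term by term:
  Q(1)·log₂(Q(1)/P(1)) = 0.4565·log₂(0.4565/0.0294) = 1.80625
  Q(2)·log₂(Q(2)/P(2)) = 0.4569·log₂(0.4569/0.0708) = 1.22909
  Q(3)·log₂(Q(3)/P(3)) = 0.0866·log₂(0.0866/0.8998) = -0.29246

D_KL(Q||P) = 1.80625 + 1.22909 - 0.29246 = 2.74288 ≈ 2.7429 bits

These are NOT equal (difference: 0.0109 bits). KL divergence is asymmetric: D_KL(P||Q) ≠ D_KL(Q||P) in general.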